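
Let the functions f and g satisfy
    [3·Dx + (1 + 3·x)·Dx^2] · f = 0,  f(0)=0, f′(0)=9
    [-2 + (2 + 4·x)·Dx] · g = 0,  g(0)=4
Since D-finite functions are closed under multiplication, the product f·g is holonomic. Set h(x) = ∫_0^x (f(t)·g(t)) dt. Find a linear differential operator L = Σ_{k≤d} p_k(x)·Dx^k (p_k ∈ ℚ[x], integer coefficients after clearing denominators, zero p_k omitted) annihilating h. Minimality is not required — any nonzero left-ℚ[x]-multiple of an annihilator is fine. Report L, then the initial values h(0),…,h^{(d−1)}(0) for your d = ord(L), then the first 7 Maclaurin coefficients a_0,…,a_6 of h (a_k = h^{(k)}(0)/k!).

L = 3·x·Dx + (1 + 2·x)·Dx^2 + (1 + 7·x + 16·x^2 + 12·x^3)·Dx^3  (order 3).
h: a_k = 0, 0, 18, -6, 9, -18, 789/20, …
ICs: h(0) = 0, h′(0) = 0, h′′(0) = 36.

f: a_k = 0, 9, -27/2, 27, -243/4, 729/5, -729/2, …
g: a_k = 4, 4, -2, 2, -5/2, 7/2, -21/4, …
f·g: L₀ = L_f ⊗_s L_g, ord ≤ 2·1.
∫: right-multiply L₀ by Dx.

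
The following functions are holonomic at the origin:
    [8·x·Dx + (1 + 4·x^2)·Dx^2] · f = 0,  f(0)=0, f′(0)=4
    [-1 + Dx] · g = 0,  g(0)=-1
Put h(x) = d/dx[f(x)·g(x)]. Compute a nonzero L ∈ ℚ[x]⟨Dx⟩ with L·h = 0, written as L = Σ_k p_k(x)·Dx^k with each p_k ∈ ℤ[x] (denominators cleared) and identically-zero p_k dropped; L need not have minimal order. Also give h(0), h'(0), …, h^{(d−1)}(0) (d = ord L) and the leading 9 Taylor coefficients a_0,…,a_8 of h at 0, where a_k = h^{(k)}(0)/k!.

f: a_k = 0, 4, 0, -16/3, 0, 64/5, 0, -256/7, 0, …
g: a_k = -1, -1, -1/2, -1/6, -1/24, -1/120, -1/720, -1/5040, -1/40320, …
Product ⇒ symmetric product L₀, ord ≤ 2.
Differentiate: ansatz ord ≤ ord L₀ ⇒ L.
L = (-7 - 16·x + 104·x^2 - 64·x^3 + 16·x^4) + (6 + 24·x - 112·x^2 + 96·x^3 - 32·x^4)·Dx + (1 - 8·x + 8·x^2 - 32·x^3 + 16·x^4)·Dx^2  (order 2).
h: a_k = -4, -8, 10, 56/3, -103/2, -215/3, 12763/60, 86894/315, -2903587/3360, …
ICs: h(0) = -4, h′(0) = -8.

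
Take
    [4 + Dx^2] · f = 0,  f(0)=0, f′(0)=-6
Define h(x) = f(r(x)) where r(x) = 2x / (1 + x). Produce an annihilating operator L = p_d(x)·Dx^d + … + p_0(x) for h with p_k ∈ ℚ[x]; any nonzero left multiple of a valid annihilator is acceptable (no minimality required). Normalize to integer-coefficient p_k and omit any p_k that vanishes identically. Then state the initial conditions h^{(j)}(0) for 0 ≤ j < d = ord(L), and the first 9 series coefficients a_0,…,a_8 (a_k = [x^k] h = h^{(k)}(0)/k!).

L = 16 + (2 + 6·x + 6·x^2 + 2·x^3)·Dx + (1 + 4·x + 6·x^2 + 4·x^3 + x^4)·Dx^2  (order 2).
h: a_k = 0, -12, 12, 20, -84, 772/5, -180, 9844/105, 2516/15, …
ICs: h(0) = 0, h′(0) = -12.

f: a_k = 0, -6, 0, 4, 0, -4/5, 0, 8/105, 0, …
Change of var in L_f (x↦r) gives L₀.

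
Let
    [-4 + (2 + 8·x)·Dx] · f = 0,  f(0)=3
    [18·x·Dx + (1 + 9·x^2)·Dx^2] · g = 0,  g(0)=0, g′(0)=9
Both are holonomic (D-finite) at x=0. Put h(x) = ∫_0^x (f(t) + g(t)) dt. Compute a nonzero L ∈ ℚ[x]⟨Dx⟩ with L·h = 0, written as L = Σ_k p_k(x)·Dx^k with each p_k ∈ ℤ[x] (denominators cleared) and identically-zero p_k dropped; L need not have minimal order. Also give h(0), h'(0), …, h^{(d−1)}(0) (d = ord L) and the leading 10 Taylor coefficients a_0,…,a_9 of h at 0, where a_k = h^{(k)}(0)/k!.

L = (-18 - 180·x + 486·x^2 + 972·x^3)·Dx^2 + (-15 - 72·x - 9·x^2 + 1944·x^3 + 3402·x^4)·Dx^3 + (-1 + 5·x + 54·x^2 + 153·x^3 + 567·x^4 + 972·x^5)·Dx^4  (order 4).
h: a_k = 0, 3, 15/2, -2, -15/4, -6, 383/10, -36, -1017/56, -286, …
ICs: h(0) = 0, h′(0) = 3, h′′(0) = 15, h′′′(0) = -12.

f: a_k = 3, 6, -6, 12, -30, 84, -252, 792, -2574, 8580, …
g: a_k = 0, 9, 0, -27, 0, 729/5, 0, -6561/7, 0, 6561, …
f+g: L₀ = lclm(L_f,L_g), ord ≤ 1+2.
h=∫h₀ ⇒ L = L₀·Dx.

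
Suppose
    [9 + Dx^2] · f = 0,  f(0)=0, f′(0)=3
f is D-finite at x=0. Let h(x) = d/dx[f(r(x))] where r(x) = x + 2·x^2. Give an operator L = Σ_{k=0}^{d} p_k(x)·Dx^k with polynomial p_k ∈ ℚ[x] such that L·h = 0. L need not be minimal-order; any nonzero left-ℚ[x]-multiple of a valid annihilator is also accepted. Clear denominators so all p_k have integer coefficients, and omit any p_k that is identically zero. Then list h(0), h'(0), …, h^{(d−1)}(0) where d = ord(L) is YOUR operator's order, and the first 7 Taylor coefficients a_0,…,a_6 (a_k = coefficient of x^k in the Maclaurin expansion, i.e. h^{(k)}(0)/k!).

L = (57 + 144·x + 864·x^2 + 2304·x^3 + 2304·x^4) + (-12 - 48·x)·Dx + (1 + 8·x + 16·x^2)·Dx^2  (order 2).
h: a_k = 3, 12, -27/2, -108, -2079/8, -189/2, 45117/80, …
ICs: h(0) = 3, h′(0) = 12.

f: a_k = 0, 3, 0, -9/2, 0, 81/40, 0, …
h₀=f(r): pull back L_f along r ⇒ L₀.
h₀' ⇒ L via d/dx closure of L₀.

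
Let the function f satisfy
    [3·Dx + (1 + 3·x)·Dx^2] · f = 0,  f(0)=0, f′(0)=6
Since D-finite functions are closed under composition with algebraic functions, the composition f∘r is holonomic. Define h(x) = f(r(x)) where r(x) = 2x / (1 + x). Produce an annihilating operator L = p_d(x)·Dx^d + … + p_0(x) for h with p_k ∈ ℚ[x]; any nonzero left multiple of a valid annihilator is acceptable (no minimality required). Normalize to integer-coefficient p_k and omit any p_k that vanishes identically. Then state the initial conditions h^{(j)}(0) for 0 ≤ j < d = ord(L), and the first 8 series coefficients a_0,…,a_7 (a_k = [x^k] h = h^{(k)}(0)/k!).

L = (8 + 14·x)·Dx + (1 + 8·x + 7·x^2)·Dx^2  (order 2).
h: a_k = 0, 12, -48, 228, -1200, 33612/5, -39216, 1647084/7, …
ICs: h(0) = 0, h′(0) = 12.

f: a_k = 0, 6, -9, 18, -81/2, 486/5, -243, 4374/7, …
Substitute x→r, Dx→(1/r')Dx; clear ⇒ L₀.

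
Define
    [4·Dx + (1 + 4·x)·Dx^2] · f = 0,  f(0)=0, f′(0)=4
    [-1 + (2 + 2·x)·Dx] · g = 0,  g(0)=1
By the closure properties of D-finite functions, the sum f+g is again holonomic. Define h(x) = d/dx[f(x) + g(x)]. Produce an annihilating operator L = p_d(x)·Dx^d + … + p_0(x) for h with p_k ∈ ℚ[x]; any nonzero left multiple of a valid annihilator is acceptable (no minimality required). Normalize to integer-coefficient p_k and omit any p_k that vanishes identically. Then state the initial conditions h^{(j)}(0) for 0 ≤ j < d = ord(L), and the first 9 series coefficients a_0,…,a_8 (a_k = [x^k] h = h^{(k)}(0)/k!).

f: a_k = 0, 4, -8, 64/3, -64, 1024/5, -2048/3, 16384/7, -8192, …
g: a_k = 1, 1/2, -1/8, 1/16, -5/128, 7/256, -21/1024, 33/2048, -429/32768, …
Weyl lclm of L_f,L_g ⇒ L₀ (ord ≤ 3).
h=h₀': d/dx-closure on L₀ ⇒ L.
L = (52 + 16·x) + (125 + 232·x + 80·x^2)·Dx + (14 + 78·x + 96·x^2 + 32·x^3)·Dx^2  (order 2).
h: a_k = 9/2, -65/4, 1027/16, -8197/32, 262179/256, -2097215/512, 33554663/2048, -268435885/4096, 17179875619/65536, …
ICs: h(0) = 9/2, h′(0) = -65/4.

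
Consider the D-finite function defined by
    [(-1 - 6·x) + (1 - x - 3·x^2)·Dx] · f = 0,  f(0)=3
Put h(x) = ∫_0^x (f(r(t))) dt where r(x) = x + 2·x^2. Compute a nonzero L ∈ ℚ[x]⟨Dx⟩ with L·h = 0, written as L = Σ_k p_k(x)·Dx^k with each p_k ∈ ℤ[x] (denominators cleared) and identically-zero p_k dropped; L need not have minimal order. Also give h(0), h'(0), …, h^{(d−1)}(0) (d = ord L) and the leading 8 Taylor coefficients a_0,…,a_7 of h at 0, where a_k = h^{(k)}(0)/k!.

L = (1 + 10·x + 36·x^2 + 48·x^3)·Dx + (-1 + x + 5·x^2 + 12·x^3 + 12·x^4)·Dx^2  (order 2).
h: a_k = 0, 3, 3/2, 6, 69/4, 231/5, 138, 3027/7, …
ICs: h(0) = 0, h′(0) = 3.

f: a_k = 3, 3, 12, 21, 57, 120, 291, 651, …
Substitute x→r, Dx→(1/r')Dx; clear ⇒ L₀.
Integrate: L := L₀·Dx.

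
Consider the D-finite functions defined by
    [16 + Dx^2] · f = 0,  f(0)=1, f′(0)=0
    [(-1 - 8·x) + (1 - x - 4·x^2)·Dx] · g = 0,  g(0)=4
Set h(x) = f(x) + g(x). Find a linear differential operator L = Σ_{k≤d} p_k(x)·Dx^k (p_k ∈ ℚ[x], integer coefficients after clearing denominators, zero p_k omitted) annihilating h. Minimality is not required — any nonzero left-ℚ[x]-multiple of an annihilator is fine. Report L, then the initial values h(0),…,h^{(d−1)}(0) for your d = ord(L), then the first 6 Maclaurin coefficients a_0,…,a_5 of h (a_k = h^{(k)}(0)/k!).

f: a_k = 1, 0, -8, 0, 32/3, 0, …
g: a_k = 4, 4, 20, 36, 116, 260, …
h₀=f+g: left-lcm gives L₀, ord ≤ 3.
L = (-560 - 4608·x - 1664·x^2 - 6144·x^3 - 10240·x^4 - 16384·x^5) + (208 - 272·x - 896·x^2 + 1408·x^3 + 1536·x^4 - 6144·x^5 - 8192·x^6)·Dx + (-35 - 288·x - 104·x^2 - 384·x^3 - 640·x^4 - 1024·x^5)·Dx^2 + (13 - 17·x - 56·x^2 + 88·x^3 + 96·x^4 - 384·x^5 - 512·x^6)·Dx^3  (order 3).
h: a_k = 5, 4, 12, 36, 380/3, 260, …
ICs: h(0) = 5, h′(0) = 4, h′′(0) = 24.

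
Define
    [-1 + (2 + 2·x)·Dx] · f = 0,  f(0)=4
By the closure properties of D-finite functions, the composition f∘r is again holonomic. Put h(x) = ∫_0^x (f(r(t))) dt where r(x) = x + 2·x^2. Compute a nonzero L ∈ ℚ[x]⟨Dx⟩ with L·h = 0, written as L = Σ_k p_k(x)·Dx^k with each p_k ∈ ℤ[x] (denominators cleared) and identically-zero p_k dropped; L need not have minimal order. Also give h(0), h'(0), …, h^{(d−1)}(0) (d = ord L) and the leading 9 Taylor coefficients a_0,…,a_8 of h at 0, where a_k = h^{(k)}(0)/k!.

f: a_k = 4, 2, -1/2, 1/4, -5/32, 7/64, -21/256, 33/512, -429/8192, …
Change of var in L_f (x↦r) gives L₀.
∫: right-multiply L₀ by Dx.
L = (-1 - 4·x)·Dx + (2 + 2·x + 4·x^2)·Dx^2  (order 2).
h: a_k = 0, 4, 1, 7/6, -7/16, -21/160, 119/384, -27/256, -791/4096, …
ICs: h(0) = 0, h′(0) = 4.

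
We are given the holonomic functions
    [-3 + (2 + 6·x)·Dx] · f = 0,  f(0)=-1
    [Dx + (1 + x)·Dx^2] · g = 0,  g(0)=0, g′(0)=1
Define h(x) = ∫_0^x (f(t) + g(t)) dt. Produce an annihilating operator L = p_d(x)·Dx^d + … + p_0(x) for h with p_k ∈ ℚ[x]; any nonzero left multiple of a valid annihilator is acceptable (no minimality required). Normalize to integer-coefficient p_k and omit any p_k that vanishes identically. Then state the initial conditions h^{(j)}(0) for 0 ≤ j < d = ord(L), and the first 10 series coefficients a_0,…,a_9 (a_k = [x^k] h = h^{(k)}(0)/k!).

L = (-15 + 9·x)·Dx^2 + (-19 - 6·x + 45·x^2)·Dx^3 + (-2 - 2·x + 18·x^2 + 18·x^3)·Dx^4  (order 4).
h: a_k = 0, -1, -1/4, 5/24, -65/192, 373/640, -8249/7680, 45415/21504, -503149/114688, 2810573/294912, …
ICs: h(0) = 0, h′(0) = -1, h′′(0) = -1/2, h′′′(0) = 5/4.

f: a_k = -1, -3/2, 9/8, -27/16, 405/128, -1701/256, 15309/1024, -72171/2048, 2814669/32768, -14073345/65536, …
g: a_k = 0, 1, -1/2, 1/3, -1/4, 1/5, -1/6, 1/7, -1/8, 1/9, …
Weyl lclm of L_f,L_g ⇒ L₀ (ord ≤ 3).
h=∫₀ˣh₀: take L = L₀·Dx.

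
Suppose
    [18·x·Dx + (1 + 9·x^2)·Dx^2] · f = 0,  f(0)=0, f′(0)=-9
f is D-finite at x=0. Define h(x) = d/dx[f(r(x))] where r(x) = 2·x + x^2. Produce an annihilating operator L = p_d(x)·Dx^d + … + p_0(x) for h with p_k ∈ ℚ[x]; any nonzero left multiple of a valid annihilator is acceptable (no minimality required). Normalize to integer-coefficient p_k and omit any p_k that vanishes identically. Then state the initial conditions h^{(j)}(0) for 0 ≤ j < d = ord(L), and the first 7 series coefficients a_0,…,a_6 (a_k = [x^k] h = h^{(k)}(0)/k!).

f: a_k = 0, -9, 0, 27, 0, -729/5, 0, …
h₀=f(r): pull back L_f along r ⇒ L₀.
Differentiate: ansatz ord ≤ ord L₀ ⇒ L.
L = (-1 + 72·x + 144·x^2 + 108·x^3 + 27·x^4) + (1 + x + 36·x^2 + 72·x^3 + 45·x^4 + 9·x^5)·Dx  (order 1).
h: a_k = -18, -18, 648, 1296, -22518, -69822, 758160, …
ICs: h(0) = -18.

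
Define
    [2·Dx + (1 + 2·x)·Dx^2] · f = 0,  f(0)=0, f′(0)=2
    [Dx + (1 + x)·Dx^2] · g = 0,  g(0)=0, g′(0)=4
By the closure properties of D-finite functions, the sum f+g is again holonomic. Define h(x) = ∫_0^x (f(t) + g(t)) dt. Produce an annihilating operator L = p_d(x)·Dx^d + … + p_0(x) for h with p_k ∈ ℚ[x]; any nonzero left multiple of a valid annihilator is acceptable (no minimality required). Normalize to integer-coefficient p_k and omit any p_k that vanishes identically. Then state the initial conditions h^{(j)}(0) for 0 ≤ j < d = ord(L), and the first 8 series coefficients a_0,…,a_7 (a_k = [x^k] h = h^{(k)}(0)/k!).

f: a_k = 0, 2, -2, 8/3, -4, 32/5, -32/3, 128/7, …
g: a_k = 0, 4, -2, 4/3, -1, 4/5, -2/3, 4/7, …
L₀ := lclm(L_f,L_g); ord L₀ ≤ 2+2.
h=∫₀ˣh₀: take L = L₀·Dx.
L = 4·Dx^2 + (6 + 8·x)·Dx^3 + (1 + 3·x + 2·x^2)·Dx^4  (order 4).
h: a_k = 0, 0, 3, -4/3, 1, -1, 6/5, -34/21, …
ICs: h(0) = 0, h′(0) = 0, h′′(0) = 6, h′′′(0) = -8.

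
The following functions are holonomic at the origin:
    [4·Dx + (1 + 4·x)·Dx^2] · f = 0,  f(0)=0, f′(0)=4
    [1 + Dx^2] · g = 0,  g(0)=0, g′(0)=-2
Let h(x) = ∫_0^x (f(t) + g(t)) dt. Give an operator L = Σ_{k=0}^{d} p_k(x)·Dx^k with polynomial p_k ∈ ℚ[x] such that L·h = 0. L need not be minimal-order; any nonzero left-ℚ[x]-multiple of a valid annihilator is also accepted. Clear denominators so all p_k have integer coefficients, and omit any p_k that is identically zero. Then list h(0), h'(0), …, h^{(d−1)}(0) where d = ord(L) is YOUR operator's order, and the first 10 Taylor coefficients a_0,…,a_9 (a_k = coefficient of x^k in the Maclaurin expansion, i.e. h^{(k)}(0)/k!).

f: a_k = 0, 4, -8, 64/3, -64, 1024/5, -2048/3, 16384/7, -8192, 262144/9, …
g: a_k = 0, -2, 0, 1/3, 0, -1/60, 0, 1/2520, 0, -1/181440, …
f+g: L₀ = lclm(L_f,L_g), ord ≤ 2+2.
Integrate: L := L₀·Dx.
L = (388 + 32·x + 64·x^2)·Dx^2 + (33 + 140·x + 48·x^2 + 64·x^3)·Dx^3 + (388 + 32·x + 64·x^2)·Dx^4 + (33 + 140·x + 48·x^2 + 64·x^3)·Dx^5  (order 5).
h: a_k = 0, 0, 1, -8/3, 65/12, -64/5, 12287/360, -2048/21, 5898241/20160, -8192/9, …
ICs: h(0) = 0, h′(0) = 0, h′′(0) = 2, h′′′(0) = -16, h′′′′(0) = 130.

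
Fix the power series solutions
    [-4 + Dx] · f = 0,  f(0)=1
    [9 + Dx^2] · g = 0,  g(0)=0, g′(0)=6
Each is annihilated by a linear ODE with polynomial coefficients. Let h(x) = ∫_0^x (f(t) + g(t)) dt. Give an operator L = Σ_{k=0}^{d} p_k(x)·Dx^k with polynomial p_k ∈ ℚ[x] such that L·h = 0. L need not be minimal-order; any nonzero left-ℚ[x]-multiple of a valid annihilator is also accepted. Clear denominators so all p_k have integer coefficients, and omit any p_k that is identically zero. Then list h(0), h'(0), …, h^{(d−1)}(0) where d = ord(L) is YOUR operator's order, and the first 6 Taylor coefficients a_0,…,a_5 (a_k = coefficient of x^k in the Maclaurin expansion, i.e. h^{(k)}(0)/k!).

L = -36·Dx + 9·Dx^2 - 4·Dx^3 + Dx^4  (order 4).
h: a_k = 0, 1, 5, 8/3, 5/12, 32/15, …
ICs: h(0) = 0, h′(0) = 1, h′′(0) = 10, h′′′(0) = 16.

f: a_k = 1, 4, 8, 32/3, 32/3, 128/15, …
g: a_k = 0, 6, 0, -9, 0, 81/20, …
L₀ := lclm(L_f,L_g); ord L₀ ≤ 1+2.
h=∫₀ˣh₀: take L = L₀·Dx.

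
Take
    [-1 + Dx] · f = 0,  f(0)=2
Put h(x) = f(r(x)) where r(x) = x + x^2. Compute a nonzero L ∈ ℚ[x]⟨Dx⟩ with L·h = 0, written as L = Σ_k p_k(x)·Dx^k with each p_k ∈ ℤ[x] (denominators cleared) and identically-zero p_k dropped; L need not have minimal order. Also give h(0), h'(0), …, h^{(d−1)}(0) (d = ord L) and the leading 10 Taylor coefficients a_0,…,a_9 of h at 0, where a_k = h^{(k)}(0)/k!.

L = (-1 - 2·x) + Dx  (order 1).
h: a_k = 2, 2, 3, 7/3, 25/12, 27/20, 331/360, 1303/2520, 1979/6720, 5357/36288, …
ICs: h(0) = 2.

f: a_k = 2, 2, 1, 1/3, 1/12, 1/60, 1/360, 1/2520, 1/20160, 1/181440, …
Change of var in L_f (x↦r) gives L₀.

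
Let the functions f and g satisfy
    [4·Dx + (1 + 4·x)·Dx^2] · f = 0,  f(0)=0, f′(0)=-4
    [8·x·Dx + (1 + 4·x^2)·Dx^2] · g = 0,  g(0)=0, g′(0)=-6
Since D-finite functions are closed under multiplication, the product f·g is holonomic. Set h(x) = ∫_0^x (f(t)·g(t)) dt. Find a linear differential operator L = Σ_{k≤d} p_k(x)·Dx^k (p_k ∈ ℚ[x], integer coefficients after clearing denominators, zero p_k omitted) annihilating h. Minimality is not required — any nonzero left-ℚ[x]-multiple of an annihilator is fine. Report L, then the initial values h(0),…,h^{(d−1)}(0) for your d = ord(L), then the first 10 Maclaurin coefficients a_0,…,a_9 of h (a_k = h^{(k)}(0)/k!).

L = (96 + 640·x + 1408·x^2 + 7680·x^3 + 15360·x^4 + 26624·x^5 + 8192·x^7)·Dx^2 + (24 + 320·x + 2656·x^2 + 9728·x^3 + 28160·x^4 + 47616·x^5 + 71680·x^6 + 6144·x^7 + 28672·x^8)·Dx^3 + (12 + 104·x + 672·x^2 + 2976·x^3 + 8256·x^4 + 18048·x^5 + 24576·x^6 + 35328·x^7 + 6144·x^8 + 16384·x^9)·Dx^4 + (1 + 12·x + 68·x^2 + 256·x^3 + 696·x^4 + 1536·x^5 + 2688·x^6 + 3072·x^7 + 4224·x^8 + 1024·x^9 + 2048·x^10)·Dx^5  (order 5).
h: a_k = 0, 0, 0, 8, -12, 96/5, -160/3, 2432/15, -2336/5, 20992/15, …
ICs: h(0) = 0, h′(0) = 0, h′′(0) = 0, h′′′(0) = 48, h′′′′(0) = -288.

f: a_k = 0, -4, 8, -64/3, 64, -1024/5, 2048/3, -16384/7, 8192, -262144/9, …
g: a_k = 0, -6, 0, 8, 0, -96/5, 0, 384/7, 0, -512/3, …
Product ⇒ symmetric product L₀, ord ≤ 4.
Integrate: L := L₀·Dx.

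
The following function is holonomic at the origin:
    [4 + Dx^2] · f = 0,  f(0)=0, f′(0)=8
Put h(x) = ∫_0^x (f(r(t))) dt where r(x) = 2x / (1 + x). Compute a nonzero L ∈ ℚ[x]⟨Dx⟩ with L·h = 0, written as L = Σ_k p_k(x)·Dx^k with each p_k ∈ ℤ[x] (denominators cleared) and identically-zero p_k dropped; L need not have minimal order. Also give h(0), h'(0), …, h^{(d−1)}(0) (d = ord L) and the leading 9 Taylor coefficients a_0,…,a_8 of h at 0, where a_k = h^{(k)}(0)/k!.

L = 16·Dx + (2 + 6·x + 6·x^2 + 2·x^3)·Dx^2 + (1 + 4·x + 6·x^2 + 4·x^3 + x^4)·Dx^3  (order 3).
h: a_k = 0, 0, 8, -16/3, -20/3, 112/5, -1544/45, 240/7, -4922/315, …
ICs: h(0) = 0, h′(0) = 0, h′′(0) = 16.

f: a_k = 0, 8, 0, -16/3, 0, 16/15, 0, -32/315, 0, …
Substitute x→r, Dx→(1/r')Dx; clear ⇒ L₀.
h=∫h₀ ⇒ L = L₀·Dx.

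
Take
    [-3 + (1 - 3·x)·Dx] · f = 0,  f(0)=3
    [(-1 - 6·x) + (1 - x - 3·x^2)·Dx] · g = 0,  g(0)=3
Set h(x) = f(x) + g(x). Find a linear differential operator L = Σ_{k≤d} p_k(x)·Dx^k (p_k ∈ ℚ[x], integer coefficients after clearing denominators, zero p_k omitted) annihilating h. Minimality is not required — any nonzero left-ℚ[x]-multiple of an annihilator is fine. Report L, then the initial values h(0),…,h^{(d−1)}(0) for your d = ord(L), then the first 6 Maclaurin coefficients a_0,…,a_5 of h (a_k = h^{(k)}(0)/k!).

f: a_k = 3, 9, 27, 81, 243, 729, …
g: a_k = 3, 3, 12, 21, 57, 120, …
f+g: L₀ = lclm(L_f,L_g), ord ≤ 1+1.
L = (6 - 108·x + 162·x^2 - 162·x^3) + (10 - 6·x - 108·x^2 + 270·x^3 - 324·x^4)·Dx + (-2 + 14·x - 33·x^2 + 18·x^3 + 54·x^4 - 81·x^5)·Dx^2  (order 2).
h: a_k = 6, 12, 39, 102, 300, 849, …
ICs: h(0) = 6, h′(0) = 12.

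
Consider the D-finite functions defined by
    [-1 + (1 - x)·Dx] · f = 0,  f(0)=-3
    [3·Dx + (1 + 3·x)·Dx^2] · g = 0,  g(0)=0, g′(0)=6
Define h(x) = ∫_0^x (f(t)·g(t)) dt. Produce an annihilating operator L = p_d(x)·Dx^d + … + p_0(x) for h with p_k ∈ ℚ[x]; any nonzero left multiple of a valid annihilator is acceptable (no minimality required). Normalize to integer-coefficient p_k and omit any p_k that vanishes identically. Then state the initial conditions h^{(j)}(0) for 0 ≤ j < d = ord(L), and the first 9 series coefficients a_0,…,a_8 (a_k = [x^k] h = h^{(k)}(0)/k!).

f: a_k = -3, -3, -3, -3, -3, -3, -3, -3, -3, …
g: a_k = 0, 6, -9, 18, -81/2, 486/5, -243, 4374/7, -6561/4, …
h₀=f·g: eliminate ⇒ L₀, order ≤ 1·2.
∫: right-multiply L₀ by Dx.
L = 3·Dx + (-1 + 9·x)·Dx^2 + (-1 - 2·x + 3·x^2)·Dx^3  (order 3).
h: a_k = 0, 0, -9, 3, -45/4, 153/10, -717/20, 5139/70, -95247/560, …
ICs: h(0) = 0, h′(0) = 0, h′′(0) = -18.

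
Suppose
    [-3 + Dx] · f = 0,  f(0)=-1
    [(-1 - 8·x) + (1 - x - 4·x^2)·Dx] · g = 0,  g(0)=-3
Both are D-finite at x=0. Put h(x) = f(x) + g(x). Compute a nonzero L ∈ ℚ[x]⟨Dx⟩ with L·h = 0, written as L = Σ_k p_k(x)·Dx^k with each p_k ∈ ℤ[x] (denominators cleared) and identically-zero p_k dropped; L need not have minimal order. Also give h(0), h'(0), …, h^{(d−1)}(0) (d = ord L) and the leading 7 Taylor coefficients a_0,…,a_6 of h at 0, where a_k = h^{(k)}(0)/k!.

f: a_k = -1, -3, -9/2, -9/2, -27/8, -81/40, -81/80, …
g: a_k = -3, -3, -15, -27, -87, -195, -543, …
Sum ⇒ L₀ = lclm(L_f,L_g) in ℚ(x)⟨Dx⟩.
L = (21 + 9·x + 396·x^2 + 288·x^3) + (-1 - 42·x - 159·x^2 + 72·x^3 + 144·x^4)·Dx + (-2 + 13·x + 9·x^2 - 56·x^3 - 48·x^4)·Dx^2  (order 2).
h: a_k = -4, -6, -39/2, -63/2, -723/8, -7881/40, -43521/80, …
ICs: h(0) = -4, h′(0) = -6.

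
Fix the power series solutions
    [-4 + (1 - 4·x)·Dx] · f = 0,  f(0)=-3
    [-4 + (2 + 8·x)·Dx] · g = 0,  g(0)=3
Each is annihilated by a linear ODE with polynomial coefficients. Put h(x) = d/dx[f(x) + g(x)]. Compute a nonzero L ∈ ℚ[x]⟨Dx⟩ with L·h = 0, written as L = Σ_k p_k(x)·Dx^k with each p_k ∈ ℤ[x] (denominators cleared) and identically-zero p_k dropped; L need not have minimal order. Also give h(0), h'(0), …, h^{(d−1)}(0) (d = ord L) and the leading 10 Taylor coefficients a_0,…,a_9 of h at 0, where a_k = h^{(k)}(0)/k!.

f: a_k = -3, -12, -48, -192, -768, -3072, -12288, -49152, -196608, -786432, …
g: a_k = 3, 6, -6, 12, -30, 84, -252, 792, -2574, 8580, …
Sum ⇒ L₀ = lclm(L_f,L_g) in ℚ(x)⟨Dx⟩.
Derive L from L₀ (diff closure).
L = (-144 - 192·x) + (-42 - 432·x - 672·x^2)·Dx + (5 + 12·x - 80·x^2 - 192·x^3)·Dx^2  (order 2).
h: a_k = -6, -108, -540, -3192, -14940, -75240, -338520, -1593456, -7000668, -31749000, …
ICs: h(0) = -6, h′(0) = -108.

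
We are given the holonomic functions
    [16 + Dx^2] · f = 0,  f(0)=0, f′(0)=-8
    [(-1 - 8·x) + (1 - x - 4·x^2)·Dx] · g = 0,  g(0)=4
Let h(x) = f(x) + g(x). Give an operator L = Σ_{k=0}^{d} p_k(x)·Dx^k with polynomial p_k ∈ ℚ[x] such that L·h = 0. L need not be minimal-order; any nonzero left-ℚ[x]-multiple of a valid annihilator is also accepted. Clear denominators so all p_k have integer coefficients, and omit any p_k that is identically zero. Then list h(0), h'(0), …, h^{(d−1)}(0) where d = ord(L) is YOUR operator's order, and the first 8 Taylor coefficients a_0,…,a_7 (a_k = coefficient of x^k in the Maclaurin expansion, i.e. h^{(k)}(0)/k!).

L = (-560 - 4608·x - 1664·x^2 - 6144·x^3 - 10240·x^4 - 16384·x^5) + (208 - 272·x - 896·x^2 + 1408·x^3 + 1536·x^4 - 6144·x^5 - 8192·x^6)·Dx + (-35 - 288·x - 104·x^2 - 384·x^3 - 640·x^4 - 1024·x^5)·Dx^2 + (13 - 17·x - 56·x^2 + 88·x^3 + 96·x^4 - 384·x^5 - 512·x^6)·Dx^3  (order 3).
h: a_k = 4, -4, 20, 172/3, 116, 3644/15, 724, 557708/315, …
ICs: h(0) = 4, h′(0) = -4, h′′(0) = 40.

f: a_k = 0, -8, 0, 64/3, 0, -256/15, 0, 2048/315, …
g: a_k = 4, 4, 20, 36, 116, 260, 724, 1764, …
h₀=f+g: left-lcm gives L₀, ord ≤ 3.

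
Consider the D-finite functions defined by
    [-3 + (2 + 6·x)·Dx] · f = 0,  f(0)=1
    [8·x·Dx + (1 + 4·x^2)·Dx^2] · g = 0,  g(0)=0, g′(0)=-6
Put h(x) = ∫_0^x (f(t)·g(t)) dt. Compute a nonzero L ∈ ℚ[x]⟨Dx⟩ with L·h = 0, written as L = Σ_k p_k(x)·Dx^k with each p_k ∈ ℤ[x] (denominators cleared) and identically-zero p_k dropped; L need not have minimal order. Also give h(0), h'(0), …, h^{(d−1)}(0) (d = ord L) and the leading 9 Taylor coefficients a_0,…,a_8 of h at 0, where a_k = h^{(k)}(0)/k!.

L = (27 - 48·x - 36·x^2)·Dx + (-12 - 4·x + 144·x^2 + 144·x^3)·Dx^2 + (4 + 24·x + 52·x^2 + 96·x^3 + 144·x^4)·Dx^3  (order 3).
h: a_k = 0, 0, -3, -3, 59/16, 3/8, -983/640, -35307/4480, 2523957/143360, …
ICs: h(0) = 0, h′(0) = 0, h′′(0) = -6.

f: a_k = 1, 3/2, -9/8, 27/16, -405/128, 1701/256, -15309/1024, 72171/2048, -2814669/32768, …
g: a_k = 0, -6, 0, 8, 0, -96/5, 0, 384/7, 0, …
f·g: L₀ = L_f ⊗_s L_g, ord ≤ 1·2.
Integrate: L := L₀·Dx.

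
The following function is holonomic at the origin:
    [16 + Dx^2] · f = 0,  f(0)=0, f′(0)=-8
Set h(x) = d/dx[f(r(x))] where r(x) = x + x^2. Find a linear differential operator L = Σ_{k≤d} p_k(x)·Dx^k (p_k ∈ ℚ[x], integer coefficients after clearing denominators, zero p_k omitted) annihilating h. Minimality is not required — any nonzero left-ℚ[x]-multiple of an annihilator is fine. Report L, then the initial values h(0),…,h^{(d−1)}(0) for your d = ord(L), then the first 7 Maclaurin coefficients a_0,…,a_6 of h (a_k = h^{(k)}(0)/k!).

f: a_k = 0, -8, 0, 64/3, 0, -256/15, 0, …
Substitute x→r, Dx→(1/r')Dx; clear ⇒ L₀.
Derive L from L₀ (diff closure).
L = (28 + 128·x + 384·x^2 + 512·x^3 + 256·x^4) + (-6 - 12·x)·Dx + (1 + 4·x + 4·x^2)·Dx^2  (order 2).
h: a_k = -8, -16, 64, 256, 704/3, -384, -51712/45, …
ICs: h(0) = -8, h′(0) = -16.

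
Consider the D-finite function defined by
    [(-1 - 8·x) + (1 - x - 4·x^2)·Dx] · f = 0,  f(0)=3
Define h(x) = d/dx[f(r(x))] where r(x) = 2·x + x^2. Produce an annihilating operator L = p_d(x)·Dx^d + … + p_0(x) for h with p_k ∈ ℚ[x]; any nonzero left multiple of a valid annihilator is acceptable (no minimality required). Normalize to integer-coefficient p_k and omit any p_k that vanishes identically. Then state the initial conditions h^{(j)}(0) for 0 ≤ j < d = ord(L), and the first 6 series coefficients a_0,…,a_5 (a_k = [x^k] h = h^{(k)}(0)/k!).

f: a_k = 3, 3, 15, 27, 87, 195, …
Substitute x→r, Dx→(1/r')Dx; clear ⇒ L₀.
h₀' ⇒ L via d/dx closure of L₀.
L = (21 + 150·x + 987·x^2 + 2192·x^3 + 2148·x^4 + 960·x^5 + 160·x^6) + (-1 - 15·x + 27·x^2 + 345·x^3 + 700·x^4 + 588·x^5 + 224·x^6 + 32·x^7)·Dx  (order 1).
h: a_k = 6, 126, 828, 6924, 45930, 314802, …
ICs: h(0) = 6.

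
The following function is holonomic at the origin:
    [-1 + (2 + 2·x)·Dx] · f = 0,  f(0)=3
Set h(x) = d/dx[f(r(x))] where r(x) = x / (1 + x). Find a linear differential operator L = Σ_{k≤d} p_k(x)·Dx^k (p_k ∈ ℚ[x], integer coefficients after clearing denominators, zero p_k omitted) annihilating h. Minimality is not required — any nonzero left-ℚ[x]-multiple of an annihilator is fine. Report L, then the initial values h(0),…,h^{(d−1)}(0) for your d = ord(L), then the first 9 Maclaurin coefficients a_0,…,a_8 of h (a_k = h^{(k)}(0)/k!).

L = (-5 - 8·x) + (-2 - 6·x - 4·x^2)·Dx  (order 1).
h: a_k = 3/2, -15/4, 117/16, -423/32, 5985/256, -21177/512, 151305/2048, -547383/4096, 16043481/65536, …
ICs: h(0) = 3/2.

f: a_k = 3, 3/2, -3/8, 3/16, -15/128, 21/256, -63/1024, 99/2048, -1287/32768, …
L₀ from L_f via x↦r, Dx↦r'^{-1}Dx.
h₀' ⇒ L via d/dx closure of L₀.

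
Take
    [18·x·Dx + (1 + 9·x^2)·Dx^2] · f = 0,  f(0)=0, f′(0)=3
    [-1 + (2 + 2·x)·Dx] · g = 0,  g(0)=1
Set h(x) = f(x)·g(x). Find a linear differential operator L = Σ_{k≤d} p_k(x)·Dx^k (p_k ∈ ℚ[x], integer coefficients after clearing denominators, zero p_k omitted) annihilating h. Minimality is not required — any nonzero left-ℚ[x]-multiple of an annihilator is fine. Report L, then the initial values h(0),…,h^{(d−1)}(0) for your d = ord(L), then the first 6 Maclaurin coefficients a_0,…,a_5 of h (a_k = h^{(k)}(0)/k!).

f: a_k = 0, 3, 0, -9, 0, 243/5, …
g: a_k = 1, 1/2, -1/8, 1/16, -5/128, 7/256, …
L₀ := L_f ⊗_s L_g (sym. prod.), ord ≤ 2.
L = (3 - 36·x - 9·x^2) + (-4 + 68·x + 108·x^2 + 36·x^3)·Dx + (4 + 8·x + 40·x^2 + 72·x^3 + 36·x^4)·Dx^2  (order 2).
h: a_k = 0, 3, 3/2, -75/8, -69/16, 31749/640, …
ICs: h(0) = 0, h′(0) = 3.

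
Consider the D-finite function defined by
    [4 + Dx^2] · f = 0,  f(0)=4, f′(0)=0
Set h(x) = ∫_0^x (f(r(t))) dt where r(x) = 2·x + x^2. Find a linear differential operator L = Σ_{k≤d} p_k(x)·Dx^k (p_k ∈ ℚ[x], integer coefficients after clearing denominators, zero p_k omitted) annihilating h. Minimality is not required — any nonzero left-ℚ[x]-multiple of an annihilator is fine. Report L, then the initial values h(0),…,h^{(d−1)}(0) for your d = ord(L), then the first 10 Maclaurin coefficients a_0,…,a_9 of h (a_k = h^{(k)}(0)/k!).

L = (16 + 48·x + 48·x^2 + 16·x^3)·Dx - Dx^2 + (1 + x)·Dx^3  (order 3).
h: a_k = 0, 4, 0, -32/3, -8, 104/15, 128/9, 1856/315, -88/15, -23992/2835, …
ICs: h(0) = 0, h′(0) = 4, h′′(0) = 0.

f: a_k = 4, 0, -8, 0, 8/3, 0, -16/45, 0, 8/315, 0, …
L₀ from L_f via x↦r, Dx↦r'^{-1}Dx.
∫: right-multiply L₀ by Dx.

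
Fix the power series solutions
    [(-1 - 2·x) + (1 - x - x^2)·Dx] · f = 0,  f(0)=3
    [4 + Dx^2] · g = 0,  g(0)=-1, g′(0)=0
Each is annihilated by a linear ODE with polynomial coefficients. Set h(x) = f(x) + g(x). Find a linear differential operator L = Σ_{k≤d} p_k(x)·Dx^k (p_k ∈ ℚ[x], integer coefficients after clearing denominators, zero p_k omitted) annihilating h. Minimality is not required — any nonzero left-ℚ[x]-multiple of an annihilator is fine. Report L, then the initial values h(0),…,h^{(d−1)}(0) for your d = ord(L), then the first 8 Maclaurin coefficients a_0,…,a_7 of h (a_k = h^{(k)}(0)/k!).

f: a_k = 3, 3, 6, 9, 15, 24, 39, 63, …
g: a_k = -1, 0, 2, 0, -2/3, 0, 4/45, 0, …
h₀=f+g: left-lcm gives L₀, ord ≤ 3.
L = (44 + 96·x + 32·x^2 + 48·x^3 + 40·x^4 + 16·x^5) + (-16 + 20·x + 8·x^2 - 16·x^3 + 12·x^4 + 24·x^5 + 8·x^6)·Dx + (11 + 24·x + 8·x^2 + 12·x^3 + 10·x^4 + 4·x^5)·Dx^2 + (-4 + 5·x + 2·x^2 - 4·x^3 + 3·x^4 + 6·x^5 + 2·x^6)·Dx^3  (order 3).
h: a_k = 2, 3, 8, 9, 43/3, 24, 1759/45, 63, …
ICs: h(0) = 2, h′(0) = 3, h′′(0) = 16.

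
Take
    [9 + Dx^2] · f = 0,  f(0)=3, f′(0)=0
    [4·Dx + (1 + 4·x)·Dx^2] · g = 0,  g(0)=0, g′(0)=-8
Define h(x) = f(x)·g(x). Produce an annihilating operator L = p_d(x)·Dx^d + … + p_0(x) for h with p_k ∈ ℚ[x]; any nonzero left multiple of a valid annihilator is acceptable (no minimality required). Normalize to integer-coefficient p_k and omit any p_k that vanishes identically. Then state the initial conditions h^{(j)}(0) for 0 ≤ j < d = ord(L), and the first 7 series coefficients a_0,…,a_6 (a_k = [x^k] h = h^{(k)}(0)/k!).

f: a_k = 3, 0, -27/2, 0, 81/8, 0, -243/80, …
g: a_k = 0, -8, 16, -128/3, 128, -2048/5, 4096/3, …
L₀ := L_f ⊗_s L_g (sym. prod.), ord ≤ 4.
L = (-2043 - 1296·x + 44064·x^2 + 186624·x^3 + 186624·x^4) + (72 + 5472·x + 31104·x^2 + 41472·x^3)·Dx + (-182 + 864·x + 12096·x^2 + 41472·x^3 + 41472·x^4)·Dx^2 + (8 + 608·x + 3456·x^2 + 4608·x^3)·Dx^3 + (5 + 112·x + 800·x^2 + 2304·x^3 + 2304·x^4)·Dx^4  (order 4).
h: a_k = 0, -24, 48, -20, 168, -3669/5, 2530, …
ICs: h(0) = 0, h′(0) = -24, h′′(0) = 96, h′′′(0) = -120.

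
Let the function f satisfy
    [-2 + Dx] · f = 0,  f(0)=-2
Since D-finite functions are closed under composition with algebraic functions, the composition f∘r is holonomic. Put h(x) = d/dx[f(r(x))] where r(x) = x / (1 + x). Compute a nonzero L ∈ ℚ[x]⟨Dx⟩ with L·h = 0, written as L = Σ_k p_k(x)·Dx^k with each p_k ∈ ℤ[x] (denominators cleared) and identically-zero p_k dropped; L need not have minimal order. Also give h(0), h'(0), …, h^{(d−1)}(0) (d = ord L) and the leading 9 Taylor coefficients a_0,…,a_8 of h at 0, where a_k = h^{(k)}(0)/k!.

L = -2·x + (-1 - 2·x - x^2)·Dx  (order 1).
h: a_k = -4, 0, 4, -16/3, 4, -16/15, -20/9, 512/105, -284/45, …
ICs: h(0) = -4.

f: a_k = -2, -4, -4, -8/3, -4/3, -8/15, -8/45, -16/315, -4/315, …
Substitute x→r, Dx→(1/r')Dx; clear ⇒ L₀.
h=h₀': d/dx-closure on L₀ ⇒ L.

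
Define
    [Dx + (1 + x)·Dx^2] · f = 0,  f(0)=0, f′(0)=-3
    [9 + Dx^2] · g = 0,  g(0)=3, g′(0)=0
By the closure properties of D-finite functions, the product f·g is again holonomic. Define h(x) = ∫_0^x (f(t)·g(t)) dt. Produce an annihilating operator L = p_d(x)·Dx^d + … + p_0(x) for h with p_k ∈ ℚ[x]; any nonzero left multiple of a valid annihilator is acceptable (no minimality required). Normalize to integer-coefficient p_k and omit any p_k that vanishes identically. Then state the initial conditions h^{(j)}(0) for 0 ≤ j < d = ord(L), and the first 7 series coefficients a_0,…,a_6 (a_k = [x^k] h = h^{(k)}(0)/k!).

L = (2493 + 10854·x + 17091·x^2 + 11664·x^3 + 2916·x^4)·Dx + (612 + 1908·x + 1944·x^2 + 648·x^3)·Dx^2 + (592 + 2484·x + 3834·x^2 + 2592·x^3 + 648·x^4)·Dx^3 + (68 + 212·x + 216·x^2 + 72·x^3)·Dx^4 + (35 + 142·x + 215·x^2 + 144·x^3 + 36·x^4)·Dx^5  (order 5).
h: a_k = 0, 0, -9/2, 3/2, 75/8, -18/5, -249/80, …
ICs: h(0) = 0, h′(0) = 0, h′′(0) = -9, h′′′(0) = 9, h′′′′(0) = 225.

f: a_k = 0, -3, 3/2, -1, 3/4, -3/5, 1/2, …
g: a_k = 3, 0, -27/2, 0, 81/8, 0, -243/80, …
f·g: L₀ = L_f ⊗_s L_g, ord ≤ 2·2.
h=∫₀ˣh₀: take L = L₀·Dx.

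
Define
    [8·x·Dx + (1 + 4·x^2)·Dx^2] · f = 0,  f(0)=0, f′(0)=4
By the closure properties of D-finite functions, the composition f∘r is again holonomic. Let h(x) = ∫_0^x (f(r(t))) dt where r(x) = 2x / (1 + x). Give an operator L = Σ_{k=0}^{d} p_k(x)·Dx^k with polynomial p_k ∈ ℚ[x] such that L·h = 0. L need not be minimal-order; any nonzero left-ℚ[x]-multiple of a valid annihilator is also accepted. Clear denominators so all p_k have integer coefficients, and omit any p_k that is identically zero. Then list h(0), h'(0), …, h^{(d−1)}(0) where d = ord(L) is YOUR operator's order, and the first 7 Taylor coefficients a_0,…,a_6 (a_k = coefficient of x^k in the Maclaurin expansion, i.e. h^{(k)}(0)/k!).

L = (2 + 34·x)·Dx^2 + (1 + 2·x + 17·x^2)·Dx^3  (order 3).
h: a_k = 0, 0, 4, -8/3, -26/3, 24, 404/15, …
ICs: h(0) = 0, h′(0) = 0, h′′(0) = 8.

f: a_k = 0, 4, 0, -16/3, 0, 64/5, 0, …
Change of var in L_f (x↦r) gives L₀.
∫: right-multiply L₀ by Dx.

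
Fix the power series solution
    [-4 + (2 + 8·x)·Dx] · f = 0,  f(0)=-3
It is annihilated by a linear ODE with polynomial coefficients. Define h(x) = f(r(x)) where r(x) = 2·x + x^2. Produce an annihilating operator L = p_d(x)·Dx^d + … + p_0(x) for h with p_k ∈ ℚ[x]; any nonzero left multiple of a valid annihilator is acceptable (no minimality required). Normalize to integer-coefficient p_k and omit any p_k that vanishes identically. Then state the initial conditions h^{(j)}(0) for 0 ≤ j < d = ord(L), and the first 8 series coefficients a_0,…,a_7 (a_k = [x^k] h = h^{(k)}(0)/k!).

L = (-4 - 4·x) + (1 + 8·x + 4·x^2)·Dx  (order 1).
h: a_k = -3, -12, 18, -72, 342, -1800, 10116, -59472, …
ICs: h(0) = -3.

f: a_k = -3, -6, 6, -12, 30, -84, 252, -792, …
Substitute x→r, Dx→(1/r')Dx; clear ⇒ L₀.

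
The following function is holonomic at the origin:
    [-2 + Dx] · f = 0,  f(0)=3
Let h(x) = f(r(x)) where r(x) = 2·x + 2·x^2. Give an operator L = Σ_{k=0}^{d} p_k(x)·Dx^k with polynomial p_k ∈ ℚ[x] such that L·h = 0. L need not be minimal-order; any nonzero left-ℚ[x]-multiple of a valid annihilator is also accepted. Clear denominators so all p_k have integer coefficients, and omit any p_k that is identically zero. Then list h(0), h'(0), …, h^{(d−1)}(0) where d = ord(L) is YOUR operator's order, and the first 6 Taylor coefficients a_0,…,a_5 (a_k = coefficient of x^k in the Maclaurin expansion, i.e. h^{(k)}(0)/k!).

f: a_k = 3, 6, 6, 4, 2, 4/5, …
L₀ from L_f via x↦r, Dx↦r'^{-1}Dx.
L = (-4 - 8·x) + Dx  (order 1).
h: a_k = 3, 12, 36, 80, 152, 1248/5, …
ICs: h(0) = 3.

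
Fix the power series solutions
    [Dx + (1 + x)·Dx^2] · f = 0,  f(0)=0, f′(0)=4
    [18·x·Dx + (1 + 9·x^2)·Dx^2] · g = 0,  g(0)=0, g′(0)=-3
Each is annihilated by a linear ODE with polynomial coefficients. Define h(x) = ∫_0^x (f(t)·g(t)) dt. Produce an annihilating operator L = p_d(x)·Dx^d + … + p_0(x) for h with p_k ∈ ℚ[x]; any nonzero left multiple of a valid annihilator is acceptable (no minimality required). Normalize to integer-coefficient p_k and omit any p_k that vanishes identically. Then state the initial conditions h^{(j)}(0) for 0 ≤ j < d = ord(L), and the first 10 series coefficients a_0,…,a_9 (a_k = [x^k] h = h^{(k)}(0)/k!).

L = (1368 + 2700·x + 37584·x^2 + 95580·x^3 + 87480·x^4 + 37908·x^5 + 26244·x^7)·Dx^2 + (1298 + 9180·x + 54612·x^2 + 194724·x^3 + 324000·x^4 + 271188·x^5 + 102060·x^6 + 78732·x^7 + 91854·x^8)·Dx^3 + (76 + 2848·x + 12096·x^2 + 43992·x^3 + 117288·x^4 + 173016·x^5 + 139968·x^6 + 75816·x^7 + 78732·x^8 + 52488·x^9)·Dx^4 + (37 + 146·x + 901·x^2 + 2808·x^3 + 7362·x^4 + 15228·x^5 + 21546·x^6 + 17496·x^7 + 12393·x^8 + 13122·x^9 + 6561·x^10)·Dx^5  (order 5).
h: a_k = 0, 0, 0, -4, 3/2, 32/5, -5/2, -132/5, 451/40, 1984/15, …
ICs: h(0) = 0, h′(0) = 0, h′′(0) = 0, h′′′(0) = -24, h′′′′(0) = 36.

f: a_k = 0, 4, -2, 4/3, -1, 4/5, -2/3, 4/7, -1/2, 4/9, …
g: a_k = 0, -3, 0, 9, 0, -243/5, 0, 2187/7, 0, -2187, …
L₀ := L_f ⊗_s L_g (sym. prod.), ord ≤ 4.
Integrate: L := L₀·Dx.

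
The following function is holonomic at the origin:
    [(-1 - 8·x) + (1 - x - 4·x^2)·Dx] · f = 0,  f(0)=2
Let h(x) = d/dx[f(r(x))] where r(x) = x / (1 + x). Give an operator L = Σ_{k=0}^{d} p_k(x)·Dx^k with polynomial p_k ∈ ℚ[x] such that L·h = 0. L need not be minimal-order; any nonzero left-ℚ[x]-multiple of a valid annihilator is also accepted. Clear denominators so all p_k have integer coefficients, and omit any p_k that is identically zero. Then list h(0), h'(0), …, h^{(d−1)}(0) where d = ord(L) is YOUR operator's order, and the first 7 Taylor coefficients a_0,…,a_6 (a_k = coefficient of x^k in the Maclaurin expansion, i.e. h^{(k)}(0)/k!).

L = (8 + 24·x + 120·x^2 + 72·x^3) + (-1 - 11·x - 15·x^2 + 31·x^3 + 36·x^4)·Dx  (order 1).
h: a_k = 2, 16, 0, 128, -160, 960, -2016, …
ICs: h(0) = 2.

f: a_k = 2, 2, 10, 18, 58, 130, 362, …
Substitute x→r, Dx→(1/r')Dx; clear ⇒ L₀.
Differentiate: ansatz ord ≤ ord L₀ ⇒ L.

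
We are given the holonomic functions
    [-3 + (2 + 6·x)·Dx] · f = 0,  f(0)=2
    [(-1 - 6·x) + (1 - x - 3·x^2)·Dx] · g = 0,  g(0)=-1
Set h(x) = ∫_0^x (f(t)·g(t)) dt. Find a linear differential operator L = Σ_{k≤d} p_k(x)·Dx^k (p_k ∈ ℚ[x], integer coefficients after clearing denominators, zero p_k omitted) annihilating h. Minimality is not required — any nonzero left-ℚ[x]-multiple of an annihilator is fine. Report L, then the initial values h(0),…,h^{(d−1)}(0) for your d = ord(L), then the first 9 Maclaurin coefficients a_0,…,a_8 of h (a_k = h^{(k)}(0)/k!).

L = (5 + 15·x + 27·x^2)·Dx + (-2 - 4·x + 12·x^2 + 18·x^3)·Dx^2  (order 2).
h: a_k = 0, -2, -5/2, -35/12, -217/32, -3011/320, -18139/768, -129511/3584, -766529/8192, …
ICs: h(0) = 0, h′(0) = -2.

f: a_k = 2, 3, -9/4, 27/8, -405/64, 1701/128, -15309/512, 72171/1024, -2814669/16384, …
g: a_k = -1, -1, -4, -7, -19, -40, -97, -217, -508, …
L₀ := L_f ⊗_s L_g (sym. prod.), ord ≤ 1.
h=∫₀ˣh₀: take L = L₀·Dx.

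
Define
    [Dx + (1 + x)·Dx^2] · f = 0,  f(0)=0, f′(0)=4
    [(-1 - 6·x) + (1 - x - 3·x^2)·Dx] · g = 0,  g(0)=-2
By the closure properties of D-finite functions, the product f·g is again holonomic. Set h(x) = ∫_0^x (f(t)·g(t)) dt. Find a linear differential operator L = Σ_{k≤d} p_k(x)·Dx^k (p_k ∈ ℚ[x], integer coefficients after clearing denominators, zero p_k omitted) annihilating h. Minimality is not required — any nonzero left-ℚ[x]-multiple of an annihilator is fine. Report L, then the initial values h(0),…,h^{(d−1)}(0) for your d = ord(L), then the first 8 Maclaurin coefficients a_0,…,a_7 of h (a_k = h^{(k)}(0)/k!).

L = (7 + 12·x)·Dx + (1 + 15·x + 15·x^2)·Dx^2 + (-1 + 4·x^2 + 3·x^3)·Dx^3  (order 3).
h: a_k = 0, 0, -4, -4/3, -23/3, -122/15, -1007/45, -3824/105, …
ICs: h(0) = 0, h′(0) = 0, h′′(0) = -8.

f: a_k = 0, 4, -2, 4/3, -1, 4/5, -2/3, 4/7, …
g: a_k = -2, -2, -8, -14, -38, -80, -194, -434, …
h₀=f·g: eliminate ⇒ L₀, order ≤ 2·1.
h=∫₀ˣh₀: take L = L₀·Dx.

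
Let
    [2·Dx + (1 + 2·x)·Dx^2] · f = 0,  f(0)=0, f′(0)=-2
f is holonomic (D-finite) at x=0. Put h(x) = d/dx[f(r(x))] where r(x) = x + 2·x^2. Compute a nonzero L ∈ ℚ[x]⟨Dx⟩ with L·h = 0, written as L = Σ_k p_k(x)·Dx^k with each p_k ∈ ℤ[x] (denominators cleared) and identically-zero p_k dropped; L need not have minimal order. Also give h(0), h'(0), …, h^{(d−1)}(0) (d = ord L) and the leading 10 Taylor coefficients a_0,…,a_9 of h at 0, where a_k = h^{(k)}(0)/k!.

L = (-2 + 8·x + 16·x^2) + (1 + 6·x + 12·x^2 + 16·x^3)·Dx  (order 1).
h: a_k = -2, -4, 16, -16, -32, 128, -128, -256, 1024, -1024, …
ICs: h(0) = -2.

f: a_k = 0, -2, 2, -8/3, 4, -32/5, 32/3, -128/7, 32, -512/9, …
Change of var in L_f (x↦r) gives L₀.
h₀' ⇒ L via d/dx closure of L₀.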